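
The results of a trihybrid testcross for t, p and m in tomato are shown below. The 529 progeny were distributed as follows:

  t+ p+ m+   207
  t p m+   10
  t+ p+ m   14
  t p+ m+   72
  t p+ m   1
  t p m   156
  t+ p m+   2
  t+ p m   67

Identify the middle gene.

p

The two most frequent reciprocal classes, t p m and t+ p+ m+, are the parental types, so the F1 was t p m / t+ p+ m+.
The two rarest classes, t p+ m and t+ p m+, are the double crossovers. Comparing them with the parentals, only the p allele has switched, so p is the middle locus and the order is t – p – m.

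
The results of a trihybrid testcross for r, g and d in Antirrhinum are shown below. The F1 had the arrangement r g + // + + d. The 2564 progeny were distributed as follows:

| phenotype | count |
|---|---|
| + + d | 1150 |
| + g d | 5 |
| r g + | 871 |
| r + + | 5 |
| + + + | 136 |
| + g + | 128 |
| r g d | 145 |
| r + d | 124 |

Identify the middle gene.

g

The two rarest classes, r + + and + g d, are the double crossovers. Comparing them with the parentals, only the g allele has switched, so g is the middle locus and the order is d – g – r.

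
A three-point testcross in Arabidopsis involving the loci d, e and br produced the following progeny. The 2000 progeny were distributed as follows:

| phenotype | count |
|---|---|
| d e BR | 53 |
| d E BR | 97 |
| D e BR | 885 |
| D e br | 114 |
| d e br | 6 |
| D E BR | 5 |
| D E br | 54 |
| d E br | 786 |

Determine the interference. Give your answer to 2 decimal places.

The two most frequent reciprocal classes, d E br and D e BR, are the parental types, so the F1 was d E br / D e BR.
The two rarest classes, d e br and D E BR, are the double crossovers. Comparing them with the parentals, only the e allele has switched, so e is the middle locus and the order is br – e – d.
br–e: (211 + 11)/2000 = 0.1110; e–d: (107 + 11)/2000 = 0.0590.
Expected DCO frequency = 0.1110 × 0.0590 ≈ 0.00655; observed = 11/2000 ≈ 0.00550.
Coefficient of coincidence = 0.00550/0.00655 ≈ 0.84; interference = 1 − 0.84 = 0.16.

0.16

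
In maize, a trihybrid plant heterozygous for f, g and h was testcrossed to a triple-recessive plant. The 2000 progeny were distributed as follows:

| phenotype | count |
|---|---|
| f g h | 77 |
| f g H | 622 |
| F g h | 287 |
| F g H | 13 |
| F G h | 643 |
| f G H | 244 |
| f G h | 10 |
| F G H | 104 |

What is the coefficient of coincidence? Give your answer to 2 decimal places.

0.41

The two most frequent reciprocal classes, F G h and f g H, are the parental types, so the F1 was F G h / f g H.
The two rarest classes, f G h and F g H, are the double crossovers. Comparing them with the parentals, only the f allele has switched, so f is the middle locus and the order is h – f – g.
h–f: (181 + 23)/2000 = 0.1020; f–g: (531 + 23)/2000 = 0.2770.
Expected DCO frequency = 0.1020 × 0.2770 ≈ 0.02825; observed = 23/2000 ≈ 0.01150.
Coefficient of coincidence = 0.01150/0.02825 ≈ 0.41.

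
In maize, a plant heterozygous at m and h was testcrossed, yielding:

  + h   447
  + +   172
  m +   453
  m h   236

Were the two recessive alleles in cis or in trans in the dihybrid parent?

The two most frequent classes are + h (447) and m + (453); these are the parental (non-recombinant) types.
So the F1 carried + h on one chromosome and m + on the other — the recessive alleles are on opposite chromosomes (trans / repulsion).

trans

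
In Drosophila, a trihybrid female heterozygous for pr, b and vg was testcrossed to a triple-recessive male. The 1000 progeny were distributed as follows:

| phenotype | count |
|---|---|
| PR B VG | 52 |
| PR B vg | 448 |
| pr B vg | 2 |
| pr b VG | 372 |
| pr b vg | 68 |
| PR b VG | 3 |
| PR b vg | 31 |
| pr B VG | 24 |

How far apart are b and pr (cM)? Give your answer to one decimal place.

6.0 cM

The two most frequent reciprocal classes, pr b VG and PR B vg, are the parental types, so the F1 was pr b VG / PR B vg.
The two rarest classes, PR b VG and pr B vg, are the double crossovers. Comparing them with the parentals, only the pr allele has switched, so pr is the middle locus and the order is vg – pr – b.
Crossovers in the pr–b interval produce the single-crossover classes pr B VG and PR b vg (24 + 31 = 55) plus the double crossovers (5).
RF(pr–b) = (55 + 5) / 1000 = 60/1000 = 0.0600 → 6.0 cM.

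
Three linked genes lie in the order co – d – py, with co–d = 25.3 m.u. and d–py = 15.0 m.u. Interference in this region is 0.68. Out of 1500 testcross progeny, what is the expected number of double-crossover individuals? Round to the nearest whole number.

Map distances give recombination frequencies of 0.253 and 0.150 for the two intervals.
With interference 0.68 (so coincidence = 0.32), expected double-crossover frequency = 0.253 × 0.150 × 0.32 = 0.01214.
Expected number = 0.01214 × 1500 = 18.22 ≈ 18.

18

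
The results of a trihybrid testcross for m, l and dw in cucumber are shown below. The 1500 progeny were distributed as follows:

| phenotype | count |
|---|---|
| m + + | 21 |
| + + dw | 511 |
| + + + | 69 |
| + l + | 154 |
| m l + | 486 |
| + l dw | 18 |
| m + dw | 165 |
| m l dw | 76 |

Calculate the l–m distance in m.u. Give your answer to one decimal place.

The two most frequent reciprocal classes, + + dw and m l +, are the parental types, so the F1 was + + dw / m l +.
The two rarest classes, + l dw and m + +, are the double crossovers. Comparing them with the parentals, only the l allele has switched, so l is the middle locus and the order is dw – l – m.
Crossovers in the l–m interval produce the single-crossover classes m + dw and + l + (165 + 154 = 319) plus the double crossovers (39).
RF(l–m) = (319 + 39) / 1500 = 358/1500 = 0.2387 → 23.9 m.u.

23.9 m.u.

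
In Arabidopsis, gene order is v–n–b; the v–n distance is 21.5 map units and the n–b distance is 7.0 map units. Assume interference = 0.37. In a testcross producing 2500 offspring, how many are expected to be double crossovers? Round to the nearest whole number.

24

Map distances give recombination frequencies of 0.215 and 0.070 for the two intervals.
With interference 0.37 (so coincidence = 0.63), expected double-crossover frequency = 0.215 × 0.070 × 0.63 = 0.00948.
Expected number = 0.00948 × 2500 = 23.70 ≈ 24.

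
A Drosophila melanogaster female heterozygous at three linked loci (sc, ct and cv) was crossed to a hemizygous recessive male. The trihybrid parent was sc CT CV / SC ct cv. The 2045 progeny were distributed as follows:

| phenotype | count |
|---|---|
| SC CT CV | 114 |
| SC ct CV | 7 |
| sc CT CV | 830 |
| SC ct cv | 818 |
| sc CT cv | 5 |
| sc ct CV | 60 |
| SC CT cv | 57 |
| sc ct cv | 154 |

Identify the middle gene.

cv

The two rarest classes, sc CT cv and SC ct CV, are the double crossovers. Comparing them with the parentals, only the cv allele has switched, so cv is the middle locus and the order is sc – cv – ct.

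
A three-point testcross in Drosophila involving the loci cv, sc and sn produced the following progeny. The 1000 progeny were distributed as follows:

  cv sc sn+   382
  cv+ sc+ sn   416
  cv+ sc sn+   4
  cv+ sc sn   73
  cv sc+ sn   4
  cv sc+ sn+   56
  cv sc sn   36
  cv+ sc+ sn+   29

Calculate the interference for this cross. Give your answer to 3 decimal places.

0.200

The two most frequent reciprocal classes, cv+ sc+ sn and cv sc sn+, are the parental types, so the F1 was cv+ sc+ sn / cv sc sn+.
The two rarest classes, cv sc+ sn and cv+ sc sn+, are the double crossovers. Comparing them with the parentals, only the cv allele has switched, so cv is the middle locus and the order is sc – cv – sn.
sc–cv: (129 + 8)/1000 = 0.1370; cv–sn: (65 + 8)/1000 = 0.0730.
Expected DCO frequency = 0.1370 × 0.0730 ≈ 0.01000; observed = 8/1000 ≈ 0.00800.
Coefficient of coincidence = 0.00800/0.01000 ≈ 0.800; interference = 1 − 0.800 = 0.200.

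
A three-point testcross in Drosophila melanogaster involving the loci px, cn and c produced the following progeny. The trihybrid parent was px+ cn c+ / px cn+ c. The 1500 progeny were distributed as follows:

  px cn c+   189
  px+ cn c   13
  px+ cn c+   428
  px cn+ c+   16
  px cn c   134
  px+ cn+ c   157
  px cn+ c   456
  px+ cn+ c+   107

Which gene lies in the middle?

The two rarest classes, px+ cn c and px cn+ c+, are the double crossovers. Comparing them with the parentals, only the c allele has switched, so c is the middle locus and the order is cn – c – px.

c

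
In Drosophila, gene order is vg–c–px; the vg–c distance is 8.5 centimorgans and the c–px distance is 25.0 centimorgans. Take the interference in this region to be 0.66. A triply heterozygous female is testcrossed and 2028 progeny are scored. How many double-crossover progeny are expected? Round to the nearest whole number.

15

Map distances give recombination frequencies of 0.085 and 0.250 for the two intervals.
With interference 0.66 (so coincidence = 0.34), expected double-crossover frequency = 0.085 × 0.250 × 0.34 = 0.00722.
Expected number = 0.00722 × 2028 = 14.65 ≈ 15.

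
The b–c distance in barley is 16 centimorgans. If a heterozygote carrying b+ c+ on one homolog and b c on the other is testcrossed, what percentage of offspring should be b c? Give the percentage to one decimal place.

A map distance of 16 centimorgans corresponds to a recombination frequency of 0.160.
The F1 is b+ c+ / b c, so b c is a parental gamete class with expected frequency (1 − r)/2 = 0.840/2 = 0.4200.
That is 0.4200 = 42.0% of the progeny.

42.0%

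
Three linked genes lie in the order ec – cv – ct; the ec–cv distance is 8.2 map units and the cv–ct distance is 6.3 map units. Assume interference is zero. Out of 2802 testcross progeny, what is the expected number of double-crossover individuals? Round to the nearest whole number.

14

Map distances give recombination frequencies of 0.082 and 0.063 for the two intervals.
With no interference, expected double-crossover frequency = 0.082 × 0.063 = 0.00517.
Expected number = 0.00517 × 2802 = 14.48 ≈ 14.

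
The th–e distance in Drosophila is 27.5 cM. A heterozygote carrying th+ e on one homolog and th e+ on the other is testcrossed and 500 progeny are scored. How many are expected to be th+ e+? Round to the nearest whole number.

69

A map distance of 27.5 cM corresponds to a recombination frequency of 0.275.
The F1 is th+ e / th e+, so th+ e+ is a recombinant gamete class with expected frequency r/2 = 0.275/2 = 0.1375.
Expected number = 0.1375 × 500 = 68.75 ≈ 69.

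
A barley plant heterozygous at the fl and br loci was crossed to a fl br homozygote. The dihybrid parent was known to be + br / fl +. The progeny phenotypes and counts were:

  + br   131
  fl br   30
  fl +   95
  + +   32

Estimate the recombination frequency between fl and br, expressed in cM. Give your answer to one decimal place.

21.5 cM

The recombinant classes are + + and fl br: 32 + 30 = 62.
Recombination frequency = 62/288 = 0.2153 ≈ 21.5%, i.e. 21.5 cM.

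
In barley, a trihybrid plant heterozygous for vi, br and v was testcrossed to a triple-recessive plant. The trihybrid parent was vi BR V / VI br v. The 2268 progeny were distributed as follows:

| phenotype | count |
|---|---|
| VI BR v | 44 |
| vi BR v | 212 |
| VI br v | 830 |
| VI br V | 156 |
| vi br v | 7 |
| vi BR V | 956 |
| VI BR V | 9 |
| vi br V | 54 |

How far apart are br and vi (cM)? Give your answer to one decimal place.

The two rarest classes, VI BR V and vi br v, are the double crossovers. Comparing them with the parentals, only the vi allele has switched, so vi is the middle locus and the order is v – vi – br.
Crossovers in the vi–br interval produce the single-crossover classes vi br V and VI BR v (54 + 44 = 98) plus the double crossovers (16).
RF(vi–br) = (98 + 16) / 2268 = 114/2268 = 0.0503 → 5.0 cM.

5.0 cM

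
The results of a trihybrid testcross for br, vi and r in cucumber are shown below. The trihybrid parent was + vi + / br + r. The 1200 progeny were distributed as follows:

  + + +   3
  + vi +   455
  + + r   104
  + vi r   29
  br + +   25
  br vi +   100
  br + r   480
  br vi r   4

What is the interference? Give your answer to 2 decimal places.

The two rarest classes, + + + and br vi r, are the double crossovers. Comparing them with the parentals, only the vi allele has switched, so vi is the middle locus and the order is r – vi – br.
r–vi: (54 + 7)/1200 = 0.0508; vi–br: (204 + 7)/1200 = 0.1758.
Expected DCO frequency = 0.0508 × 0.1758 ≈ 0.00893; observed = 7/1200 ≈ 0.00583.
Coefficient of coincidence = 0.00583/0.00893 ≈ 0.65; interference = 1 − 0.65 = 0.35.

0.35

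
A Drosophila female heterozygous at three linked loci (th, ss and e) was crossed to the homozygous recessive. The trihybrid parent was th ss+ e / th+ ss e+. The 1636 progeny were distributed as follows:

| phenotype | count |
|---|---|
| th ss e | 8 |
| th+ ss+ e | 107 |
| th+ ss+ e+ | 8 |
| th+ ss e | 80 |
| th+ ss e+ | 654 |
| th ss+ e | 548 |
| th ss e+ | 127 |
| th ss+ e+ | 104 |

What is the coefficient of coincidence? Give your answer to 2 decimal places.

The two rarest classes, th ss e and th+ ss+ e+, are the double crossovers. Comparing them with the parentals, only the ss allele has switched, so ss is the middle locus and the order is th – ss – e.
th–ss: (234 + 16)/1636 = 0.1528; ss–e: (184 + 16)/1636 = 0.1222.
Expected DCO frequency = 0.1528 × 0.1222 ≈ 0.01867; observed = 16/1636 ≈ 0.00978.
Coefficient of coincidence = 0.00978/0.01867 ≈ 0.52.

0.52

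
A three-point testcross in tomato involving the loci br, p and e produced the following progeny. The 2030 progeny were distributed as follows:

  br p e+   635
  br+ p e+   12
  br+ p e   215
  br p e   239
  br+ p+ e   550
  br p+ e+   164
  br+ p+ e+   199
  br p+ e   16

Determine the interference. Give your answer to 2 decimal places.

0.70

The two most frequent reciprocal classes, br+ p+ e and br p e+, are the parental types, so the F1 was br+ p+ e / br p e+.
The two rarest classes, br p+ e and br+ p e+, are the double crossovers. Comparing them with the parentals, only the br allele has switched, so br is the middle locus and the order is p – br – e.
p–br: (379 + 28)/2030 = 0.2005; br–e: (438 + 28)/2030 = 0.2296.
Expected DCO frequency = 0.2005 × 0.2296 ≈ 0.04603; observed = 28/2030 ≈ 0.01379.
Coefficient of coincidence = 0.01379/0.04603 ≈ 0.30; interference = 1 − 0.30 = 0.70.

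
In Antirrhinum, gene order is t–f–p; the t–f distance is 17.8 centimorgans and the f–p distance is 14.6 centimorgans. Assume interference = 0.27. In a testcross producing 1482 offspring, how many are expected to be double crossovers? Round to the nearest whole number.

Map distances give recombination frequencies of 0.178 and 0.146 for the two intervals.
With interference 0.27 (so coincidence = 0.73), expected double-crossover frequency = 0.178 × 0.146 × 0.73 = 0.01897.
Expected number = 0.01897 × 1482 = 28.12 ≈ 28.

28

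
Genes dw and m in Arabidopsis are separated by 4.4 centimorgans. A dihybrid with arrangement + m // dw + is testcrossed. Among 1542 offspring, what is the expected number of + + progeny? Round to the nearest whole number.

34

A map distance of 4.4 centimorgans corresponds to a recombination frequency of 0.044.
The F1 is + m / dw +, so + + is a recombinant gamete class with expected frequency r/2 = 0.044/2 = 0.0220.
Expected number = 0.0220 × 1542 = 33.92 ≈ 34.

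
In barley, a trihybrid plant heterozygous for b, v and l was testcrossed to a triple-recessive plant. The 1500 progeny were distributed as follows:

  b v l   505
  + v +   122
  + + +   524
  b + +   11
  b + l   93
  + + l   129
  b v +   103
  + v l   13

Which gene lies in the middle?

The two most frequent reciprocal classes, + + + and b v l, are the parental types, so the F1 was + + + / b v l.
The two rarest classes, b + + and + v l, are the double crossovers. Comparing them with the parentals, only the b allele has switched, so b is the middle locus and the order is l – b – v.

b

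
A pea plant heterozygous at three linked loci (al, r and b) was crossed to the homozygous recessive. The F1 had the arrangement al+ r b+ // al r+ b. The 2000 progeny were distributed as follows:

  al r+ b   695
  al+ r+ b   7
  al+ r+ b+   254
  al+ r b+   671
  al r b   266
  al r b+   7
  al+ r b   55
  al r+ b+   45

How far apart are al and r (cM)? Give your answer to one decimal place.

The two rarest classes, al r b+ and al+ r+ b, are the double crossovers. Comparing them with the parentals, only the al allele has switched, so al is the middle locus and the order is r – al – b.
Crossovers in the r–al interval produce the single-crossover classes al+ r+ b+ and al r b (254 + 266 = 520) plus the double crossovers (14).
RF(r–al) = (520 + 14) / 2000 = 534/2000 = 0.2670 → 26.7 cM.

26.7 cM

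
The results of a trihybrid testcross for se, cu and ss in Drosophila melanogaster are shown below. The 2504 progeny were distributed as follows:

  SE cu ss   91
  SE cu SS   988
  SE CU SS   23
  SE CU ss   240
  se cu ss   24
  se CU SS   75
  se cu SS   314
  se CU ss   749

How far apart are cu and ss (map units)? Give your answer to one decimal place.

8.5 map units

The two most frequent reciprocal classes, SE cu SS and se CU ss, are the parental types, so the F1 was SE cu SS / se CU ss.
The two rarest classes, SE CU SS and se cu ss, are the double crossovers. Comparing them with the parentals, only the cu allele has switched, so cu is the middle locus and the order is ss – cu – se.
Crossovers in the ss–cu interval produce the single-crossover classes SE cu ss and se CU SS (91 + 75 = 166) plus the double crossovers (47).
RF(ss–cu) = (166 + 47) / 2504 = 213/2504 = 0.0851 → 8.5 map units.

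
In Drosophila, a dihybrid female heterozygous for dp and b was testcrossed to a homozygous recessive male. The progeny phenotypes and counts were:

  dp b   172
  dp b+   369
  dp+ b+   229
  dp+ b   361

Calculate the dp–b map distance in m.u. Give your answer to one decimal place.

35.5 m.u.

The two most frequent classes, dp+ b (361) and dp b+ (369), are the parental types, so the F1 was dp+ b / dp b+.
The recombinant classes are dp+ b+ and dp b: 229 + 172 = 401.
Recombination frequency = 401/1131 = 0.3546 ≈ 35.5%, i.e. 35.5 m.u.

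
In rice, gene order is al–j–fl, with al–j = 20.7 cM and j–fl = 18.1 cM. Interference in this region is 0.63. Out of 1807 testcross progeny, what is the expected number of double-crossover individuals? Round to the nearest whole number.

25

Map distances give recombination frequencies of 0.207 and 0.181 for the two intervals.
With interference 0.63 (so coincidence = 0.37), expected double-crossover frequency = 0.207 × 0.181 × 0.37 = 0.01386.
Expected number = 0.01386 × 1807 = 25.05 ≈ 25.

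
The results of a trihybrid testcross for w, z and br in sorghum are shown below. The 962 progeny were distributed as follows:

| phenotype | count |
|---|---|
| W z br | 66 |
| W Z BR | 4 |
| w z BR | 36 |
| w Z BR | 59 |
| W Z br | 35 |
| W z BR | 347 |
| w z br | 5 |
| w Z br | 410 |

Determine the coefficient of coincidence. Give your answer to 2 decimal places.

0.81

The two most frequent reciprocal classes, W z BR and w Z br, are the parental types, so the F1 was W z BR / w Z br.
The two rarest classes, W Z BR and w z br, are the double crossovers. Comparing them with the parentals, only the z allele has switched, so z is the middle locus and the order is br – z – w.
br–z: (125 + 9)/962 = 0.1393; z–w: (71 + 9)/962 = 0.0832.
Expected DCO frequency = 0.1393 × 0.0832 ≈ 0.01159; observed = 9/962 ≈ 0.00936.
Coefficient of coincidence = 0.00936/0.01159 ≈ 0.81.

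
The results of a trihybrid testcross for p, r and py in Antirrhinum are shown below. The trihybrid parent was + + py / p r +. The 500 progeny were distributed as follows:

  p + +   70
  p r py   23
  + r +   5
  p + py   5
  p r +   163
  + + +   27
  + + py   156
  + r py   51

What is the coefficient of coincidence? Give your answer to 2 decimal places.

The two rarest classes, p + py and + r +, are the double crossovers. Comparing them with the parentals, only the p allele has switched, so p is the middle locus and the order is py – p – r.
py–p: (50 + 10)/500 = 0.1200; p–r: (121 + 10)/500 = 0.2620.
Expected DCO frequency = 0.1200 × 0.2620 ≈ 0.03144; observed = 10/500 ≈ 0.02000.
Coefficient of coincidence = 0.02000/0.03144 ≈ 0.64.

0.64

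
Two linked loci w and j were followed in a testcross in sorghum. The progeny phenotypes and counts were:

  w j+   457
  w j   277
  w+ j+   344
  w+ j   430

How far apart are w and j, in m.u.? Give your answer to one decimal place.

41.2 m.u.

The two most frequent classes, w+ j (430) and w j+ (457), are the parental types, so the F1 was w+ j / w j+.
The recombinant classes are w+ j+ and w j: 344 + 277 = 621.
Recombination frequency = 621/1508 = 0.4118 ≈ 41.2%, i.e. 41.2 m.u.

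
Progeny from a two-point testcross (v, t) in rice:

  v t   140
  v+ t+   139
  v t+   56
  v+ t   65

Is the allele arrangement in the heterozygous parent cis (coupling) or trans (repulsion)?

The two most frequent classes are v+ t+ (139) and v t (140); these are the parental (non-recombinant) types.
So the F1 carried v+ t+ on one chromosome and v t on the other — the recessive alleles are on the same chromosome (cis / coupling).

cis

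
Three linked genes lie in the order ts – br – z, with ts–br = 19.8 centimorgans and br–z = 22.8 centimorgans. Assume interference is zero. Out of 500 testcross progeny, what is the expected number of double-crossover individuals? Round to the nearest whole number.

23

Map distances give recombination frequencies of 0.198 and 0.228 for the two intervals.
With no interference, expected double-crossover frequency = 0.198 × 0.228 = 0.04514.
Expected number = 0.04514 × 500 = 22.57 ≈ 23.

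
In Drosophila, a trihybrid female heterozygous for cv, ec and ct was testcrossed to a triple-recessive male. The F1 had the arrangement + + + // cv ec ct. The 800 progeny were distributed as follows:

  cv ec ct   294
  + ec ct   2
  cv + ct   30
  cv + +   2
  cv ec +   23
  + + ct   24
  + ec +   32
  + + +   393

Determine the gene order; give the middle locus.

The two rarest classes, cv + + and + ec ct, are the double crossovers. Comparing them with the parentals, only the cv allele has switched, so cv is the middle locus and the order is ec – cv – ct.

cv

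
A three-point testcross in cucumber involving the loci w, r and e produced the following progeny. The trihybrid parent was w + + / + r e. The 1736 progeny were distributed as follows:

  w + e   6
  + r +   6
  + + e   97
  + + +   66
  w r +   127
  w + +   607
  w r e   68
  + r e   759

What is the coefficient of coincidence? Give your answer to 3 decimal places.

0.605

The two rarest classes, w + e and + r +, are the double crossovers. Comparing them with the parentals, only the e allele has switched, so e is the middle locus and the order is w – e – r.
w–e: (134 + 12)/1736 = 0.0841; e–r: (224 + 12)/1736 = 0.1359.
Expected DCO frequency = 0.0841 × 0.1359 ≈ 0.01143; observed = 12/1736 ≈ 0.00691.
Coefficient of coincidence = 0.00691/0.01143 ≈ 0.605.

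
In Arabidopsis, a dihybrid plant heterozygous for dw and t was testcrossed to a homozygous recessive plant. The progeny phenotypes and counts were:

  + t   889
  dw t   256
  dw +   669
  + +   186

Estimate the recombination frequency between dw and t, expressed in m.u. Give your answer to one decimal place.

22.1 m.u.

The two most frequent classes, + t (889) and dw + (669), are the parental types, so the F1 was + t / dw +.
The recombinant classes are + + and dw t: 186 + 256 = 442.
Recombination frequency = 442/2000 = 0.2210 ≈ 22.1%, i.e. 22.1 m.u.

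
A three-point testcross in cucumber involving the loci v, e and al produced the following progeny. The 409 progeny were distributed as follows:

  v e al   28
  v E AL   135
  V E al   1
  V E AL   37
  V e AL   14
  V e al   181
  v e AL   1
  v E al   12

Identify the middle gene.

The two most frequent reciprocal classes, v E AL and V e al, are the parental types, so the F1 was v E AL / V e al.
The two rarest classes, v e AL and V E al, are the double crossovers. Comparing them with the parentals, only the e allele has switched, so e is the middle locus and the order is al – e – v.

e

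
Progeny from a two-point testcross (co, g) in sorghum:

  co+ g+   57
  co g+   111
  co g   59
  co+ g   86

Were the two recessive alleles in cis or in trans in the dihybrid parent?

trans

The two most frequent classes are co+ g (86) and co g+ (111); these are the parental (non-recombinant) types.
So the F1 carried co+ g on one chromosome and co g+ on the other — the recessive alleles are on opposite chromosomes (trans / repulsion).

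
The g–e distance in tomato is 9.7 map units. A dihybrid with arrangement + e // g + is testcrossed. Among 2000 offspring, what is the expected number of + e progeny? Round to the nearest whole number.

A map distance of 9.7 map units corresponds to a recombination frequency of 0.097.
The F1 is + e / g +, so + e is a parental gamete class with expected frequency (1 − r)/2 = 0.903/2 = 0.4515.
Expected number = 0.4515 × 2000 = 903.00 ≈ 903.

903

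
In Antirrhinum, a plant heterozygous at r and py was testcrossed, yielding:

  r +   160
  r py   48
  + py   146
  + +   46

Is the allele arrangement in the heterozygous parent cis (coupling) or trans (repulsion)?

trans

The two most frequent classes are + py (146) and r + (160); these are the parental (non-recombinant) types.
So the F1 carried + py on one chromosome and r + on the other — the recessive alleles are on opposite chromosomes (trans / repulsion).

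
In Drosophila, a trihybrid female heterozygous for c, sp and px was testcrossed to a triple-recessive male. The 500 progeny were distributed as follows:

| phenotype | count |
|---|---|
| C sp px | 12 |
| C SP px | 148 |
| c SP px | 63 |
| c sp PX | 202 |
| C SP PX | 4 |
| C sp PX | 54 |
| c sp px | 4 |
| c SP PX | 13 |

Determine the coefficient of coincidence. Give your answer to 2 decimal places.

The two most frequent reciprocal classes, c sp PX and C SP px, are the parental types, so the F1 was c sp PX / C SP px.
The two rarest classes, c sp px and C SP PX, are the double crossovers. Comparing them with the parentals, only the px allele has switched, so px is the middle locus and the order is sp – px – c.
sp–px: (25 + 8)/500 = 0.0660; px–c: (117 + 8)/500 = 0.2500.
Expected DCO frequency = 0.0660 × 0.2500 ≈ 0.01650; observed = 8/500 ≈ 0.01600.
Coefficient of coincidence = 0.01600/0.01650 ≈ 0.97.

0.97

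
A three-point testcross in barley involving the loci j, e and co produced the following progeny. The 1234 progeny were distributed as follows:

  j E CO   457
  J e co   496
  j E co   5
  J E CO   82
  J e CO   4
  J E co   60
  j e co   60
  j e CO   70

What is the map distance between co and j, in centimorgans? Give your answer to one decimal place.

The two most frequent reciprocal classes, j E CO and J e co, are the parental types, so the F1 was j E CO / J e co.
The two rarest classes, j E co and J e CO, are the double crossovers. Comparing them with the parentals, only the co allele has switched, so co is the middle locus and the order is e – co – j.
Crossovers in the co–j interval produce the single-crossover classes J E CO and j e co (82 + 60 = 142) plus the double crossovers (9).
RF(co–j) = (142 + 9) / 1234 = 151/1234 = 0.1224 → 12.2 centimorgans.

12.2 centimorgans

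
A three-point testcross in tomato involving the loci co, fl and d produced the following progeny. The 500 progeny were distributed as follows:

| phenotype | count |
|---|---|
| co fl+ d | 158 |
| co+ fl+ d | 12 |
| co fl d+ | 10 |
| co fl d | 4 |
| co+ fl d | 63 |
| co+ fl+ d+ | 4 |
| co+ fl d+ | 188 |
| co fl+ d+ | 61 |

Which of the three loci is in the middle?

The two most frequent reciprocal classes, co fl+ d and co+ fl d+, are the parental types, so the F1 was co fl+ d / co+ fl d+.
The two rarest classes, co fl d and co+ fl+ d+, are the double crossovers. Comparing them with the parentals, only the fl allele has switched, so fl is the middle locus and the order is d – fl – co.

fl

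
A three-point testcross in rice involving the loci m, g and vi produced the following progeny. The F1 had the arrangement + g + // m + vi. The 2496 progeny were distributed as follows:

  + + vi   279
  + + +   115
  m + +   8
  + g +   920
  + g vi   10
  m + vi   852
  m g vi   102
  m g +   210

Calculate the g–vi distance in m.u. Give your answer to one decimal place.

The two rarest classes, + g vi and m + +, are the double crossovers. Comparing them with the parentals, only the vi allele has switched, so vi is the middle locus and the order is m – vi – g.
Crossovers in the vi–g interval produce the single-crossover classes + + + and m g vi (115 + 102 = 217) plus the double crossovers (18).
RF(vi–g) = (217 + 18) / 2496 = 235/2496 = 0.0942 → 9.4 m.u.

9.4 m.u.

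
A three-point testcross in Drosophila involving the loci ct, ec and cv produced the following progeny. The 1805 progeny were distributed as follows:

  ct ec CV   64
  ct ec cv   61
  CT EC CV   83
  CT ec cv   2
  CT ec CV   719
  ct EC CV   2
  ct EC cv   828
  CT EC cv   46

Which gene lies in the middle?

The two most frequent reciprocal classes, CT ec CV and ct EC cv, are the parental types, so the F1 was CT ec CV / ct EC cv.
The two rarest classes, CT ec cv and ct EC CV, are the double crossovers. Comparing them with the parentals, only the cv allele has switched, so cv is the middle locus and the order is ec – cv – ct.

cv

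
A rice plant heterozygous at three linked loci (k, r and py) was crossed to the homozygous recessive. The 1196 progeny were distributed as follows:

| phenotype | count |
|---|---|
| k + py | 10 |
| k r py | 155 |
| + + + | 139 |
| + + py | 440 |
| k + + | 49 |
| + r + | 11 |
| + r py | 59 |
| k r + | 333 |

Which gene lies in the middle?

k

The two most frequent reciprocal classes, k r + and + + py, are the parental types, so the F1 was k r + / + + py.
The two rarest classes, + r + and k + py, are the double crossovers. Comparing them with the parentals, only the k allele has switched, so k is the middle locus and the order is r – k – py.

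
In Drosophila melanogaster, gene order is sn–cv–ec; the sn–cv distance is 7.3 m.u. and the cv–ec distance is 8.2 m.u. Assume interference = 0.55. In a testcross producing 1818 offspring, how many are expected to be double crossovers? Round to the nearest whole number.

Map distances give recombination frequencies of 0.073 and 0.082 for the two intervals.
With interference 0.55 (so coincidence = 0.45), expected double-crossover frequency = 0.073 × 0.082 × 0.45 = 0.00269.
Expected number = 0.00269 × 1818 = 4.90 ≈ 5.

5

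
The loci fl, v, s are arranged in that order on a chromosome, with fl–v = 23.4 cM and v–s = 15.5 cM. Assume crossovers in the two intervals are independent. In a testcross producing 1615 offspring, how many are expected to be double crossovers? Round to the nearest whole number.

Map distances give recombination frequencies of 0.234 and 0.155 for the two intervals.
With no interference, expected double-crossover frequency = 0.234 × 0.155 = 0.03627.
Expected number = 0.03627 × 1615 = 58.58 ≈ 59.

59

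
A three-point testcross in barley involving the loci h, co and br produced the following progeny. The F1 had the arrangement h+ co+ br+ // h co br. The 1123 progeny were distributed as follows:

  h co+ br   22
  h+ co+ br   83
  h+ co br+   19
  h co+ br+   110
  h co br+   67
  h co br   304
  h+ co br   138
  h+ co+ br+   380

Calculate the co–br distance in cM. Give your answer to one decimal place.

17.0 cM

The two rarest classes, h+ co br+ and h co+ br, are the double crossovers. Comparing them with the parentals, only the co allele has switched, so co is the middle locus and the order is br – co – h.
Crossovers in the br–co interval produce the single-crossover classes h+ co+ br and h co br+ (83 + 67 = 150) plus the double crossovers (41).
RF(br–co) = (150 + 41) / 1123 = 191/1123 = 0.1701 → 17.0 cM.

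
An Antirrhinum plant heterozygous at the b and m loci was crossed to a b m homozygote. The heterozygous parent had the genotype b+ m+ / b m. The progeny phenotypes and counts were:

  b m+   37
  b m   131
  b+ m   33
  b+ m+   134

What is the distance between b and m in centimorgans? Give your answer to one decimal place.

20.9 centimorgans

The recombinant classes are b+ m and b m+: 33 + 37 = 70.
Recombination frequency = 70/335 = 0.2090 ≈ 20.9%, i.e. 20.9 centimorgans.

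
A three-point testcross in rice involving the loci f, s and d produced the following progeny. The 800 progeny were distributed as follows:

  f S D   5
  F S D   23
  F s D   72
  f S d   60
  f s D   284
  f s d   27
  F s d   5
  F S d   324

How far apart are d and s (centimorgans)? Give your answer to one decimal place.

7.5 centimorgans

The two most frequent reciprocal classes, f s D and F S d, are the parental types, so the F1 was f s D / F S d.
The two rarest classes, f S D and F s d, are the double crossovers. Comparing them with the parentals, only the s allele has switched, so s is the middle locus and the order is d – s – f.
Crossovers in the d–s interval produce the single-crossover classes f s d and F S D (27 + 23 = 50) plus the double crossovers (10).
RF(d–s) = (50 + 10) / 800 = 60/800 = 0.0750 → 7.5 centimorgans.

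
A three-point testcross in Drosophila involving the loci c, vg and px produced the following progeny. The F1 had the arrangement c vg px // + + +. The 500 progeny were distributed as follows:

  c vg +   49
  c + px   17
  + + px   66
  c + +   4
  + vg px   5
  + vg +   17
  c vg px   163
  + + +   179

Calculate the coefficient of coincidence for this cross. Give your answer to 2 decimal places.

The two rarest classes, + vg px and c + +, are the double crossovers. Comparing them with the parentals, only the c allele has switched, so c is the middle locus and the order is px – c – vg.
px–c: (115 + 9)/500 = 0.2480; c–vg: (34 + 9)/500 = 0.0860.
Expected DCO frequency = 0.2480 × 0.0860 ≈ 0.02133; observed = 9/500 ≈ 0.01800.
Coefficient of coincidence = 0.01800/0.02133 ≈ 0.84.

0.84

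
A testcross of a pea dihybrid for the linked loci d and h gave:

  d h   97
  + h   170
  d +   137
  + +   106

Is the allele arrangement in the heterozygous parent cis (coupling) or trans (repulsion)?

trans

The two most frequent classes are + h (170) and d + (137); these are the parental (non-recombinant) types.
So the F1 carried + h on one chromosome and d + on the other — the recessive alleles are on opposite chromosomes (trans / repulsion).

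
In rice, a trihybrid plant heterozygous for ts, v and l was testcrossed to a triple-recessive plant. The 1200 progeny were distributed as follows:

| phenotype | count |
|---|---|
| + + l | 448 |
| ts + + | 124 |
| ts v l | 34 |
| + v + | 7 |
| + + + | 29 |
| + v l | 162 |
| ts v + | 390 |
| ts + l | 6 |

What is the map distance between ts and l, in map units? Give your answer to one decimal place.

The two most frequent reciprocal classes, + + l and ts v +, are the parental types, so the F1 was + + l / ts v +.
The two rarest classes, ts + l and + v +, are the double crossovers. Comparing them with the parentals, only the ts allele has switched, so ts is the middle locus and the order is v – ts – l.
Crossovers in the ts–l interval produce the single-crossover classes + + + and ts v l (29 + 34 = 63) plus the double crossovers (13).
RF(ts–l) = (63 + 13) / 1200 = 76/1200 = 0.0633 → 6.3 map units.

6.3 map units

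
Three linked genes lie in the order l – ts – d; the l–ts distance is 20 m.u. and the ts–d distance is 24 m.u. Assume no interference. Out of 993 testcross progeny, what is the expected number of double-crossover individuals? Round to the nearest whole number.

Map distances give recombination frequencies of 0.200 and 0.240 for the two intervals.
With no interference, expected double-crossover frequency = 0.200 × 0.240 = 0.04800.
Expected number = 0.04800 × 993 = 47.66 ≈ 48.

48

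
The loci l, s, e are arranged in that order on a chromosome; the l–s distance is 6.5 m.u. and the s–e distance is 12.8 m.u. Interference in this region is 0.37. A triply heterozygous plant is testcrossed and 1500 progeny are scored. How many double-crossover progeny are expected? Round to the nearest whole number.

8

Map distances give recombination frequencies of 0.065 and 0.128 for the two intervals.
With interference 0.37 (so coincidence = 0.63), expected double-crossover frequency = 0.065 × 0.128 × 0.63 = 0.00524.
Expected number = 0.00524 × 1500 = 7.86 ≈ 8.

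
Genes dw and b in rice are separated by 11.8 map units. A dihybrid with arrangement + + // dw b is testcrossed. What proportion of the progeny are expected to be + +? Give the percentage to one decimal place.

A map distance of 11.8 map units corresponds to a recombination frequency of 0.118.
The F1 is + + / dw b, so + + is a parental gamete class with expected frequency (1 − r)/2 = 0.882/2 = 0.4410.
That is 0.4410 = 44.1% of the progeny.

44.1%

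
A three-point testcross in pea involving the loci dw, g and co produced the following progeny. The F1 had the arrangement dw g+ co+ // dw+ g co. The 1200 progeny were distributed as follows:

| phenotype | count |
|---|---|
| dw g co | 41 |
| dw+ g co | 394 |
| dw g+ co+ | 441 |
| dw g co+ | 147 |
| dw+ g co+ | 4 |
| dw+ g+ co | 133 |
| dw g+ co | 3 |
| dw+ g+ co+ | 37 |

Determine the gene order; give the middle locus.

co

The two rarest classes, dw g+ co and dw+ g co+, are the double crossovers. Comparing them with the parentals, only the co allele has switched, so co is the middle locus and the order is dw – co – g.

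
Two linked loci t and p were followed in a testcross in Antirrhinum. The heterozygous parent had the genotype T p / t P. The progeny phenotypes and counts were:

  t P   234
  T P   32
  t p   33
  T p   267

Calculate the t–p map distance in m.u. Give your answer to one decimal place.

The recombinant classes are T P and t p: 32 + 33 = 65.
Recombination frequency = 65/566 = 0.1148 ≈ 11.5%, i.e. 11.5 m.u.

11.5 m.u.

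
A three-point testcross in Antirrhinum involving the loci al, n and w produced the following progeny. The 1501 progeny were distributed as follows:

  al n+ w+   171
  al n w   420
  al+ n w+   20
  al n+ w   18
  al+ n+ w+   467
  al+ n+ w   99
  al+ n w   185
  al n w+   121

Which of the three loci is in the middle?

The two most frequent reciprocal classes, al+ n+ w+ and al n w, are the parental types, so the F1 was al+ n+ w+ / al n w.
The two rarest classes, al+ n w+ and al n+ w, are the double crossovers. Comparing them with the parentals, only the n allele has switched, so n is the middle locus and the order is w – n – al.

n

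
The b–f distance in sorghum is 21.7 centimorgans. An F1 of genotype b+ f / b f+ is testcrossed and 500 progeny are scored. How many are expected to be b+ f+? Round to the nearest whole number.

54

A map distance of 21.7 centimorgans corresponds to a recombination frequency of 0.217.
The F1 is b+ f / b f+, so b+ f+ is a recombinant gamete class with expected frequency r/2 = 0.217/2 = 0.1085.
Expected number = 0.1085 × 500 = 54.25 ≈ 54.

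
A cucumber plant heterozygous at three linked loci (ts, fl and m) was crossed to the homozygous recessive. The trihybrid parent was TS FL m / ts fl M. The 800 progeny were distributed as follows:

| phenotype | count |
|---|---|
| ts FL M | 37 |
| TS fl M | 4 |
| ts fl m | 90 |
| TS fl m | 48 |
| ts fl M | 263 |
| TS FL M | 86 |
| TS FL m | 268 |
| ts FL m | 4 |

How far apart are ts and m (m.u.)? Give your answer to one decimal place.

The two rarest classes, ts FL m and TS fl M, are the double crossovers. Comparing them with the parentals, only the ts allele has switched, so ts is the middle locus and the order is fl – ts – m.
Crossovers in the ts–m interval produce the single-crossover classes TS FL M and ts fl m (86 + 90 = 176) plus the double crossovers (8).
RF(ts–m) = (176 + 8) / 800 = 184/800 = 0.2300 → 23.0 m.u.

23.0 m.u.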